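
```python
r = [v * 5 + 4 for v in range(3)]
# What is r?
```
Trace:
  v=0
  v=1
  v=2
  r=[4, 9, 14]

Final answer: [4, 9, 14]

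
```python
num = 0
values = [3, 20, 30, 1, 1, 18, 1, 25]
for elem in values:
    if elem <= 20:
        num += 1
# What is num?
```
Trace:
  num=0
  num=1, elem=3
  num=2, elem=20
  num=2, elem=30
  num=3, elem=1
  num=4, elem=1
  num=5, elem=18
  num=6, elem=1
  num=6, elem=25

Final answer: 6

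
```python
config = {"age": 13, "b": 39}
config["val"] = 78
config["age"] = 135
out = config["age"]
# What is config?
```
Trace:
  config={'age': 13, 'b': 39}
  config={'age': 13, 'b': 39, 'val': 78}
  config={'age': 135, 'b': 39, 'val': 78}
  config={'age': 135, 'b': 39, 'val': 78}, out=135

Final answer: {'age': 135, 'b': 39, 'val': 78}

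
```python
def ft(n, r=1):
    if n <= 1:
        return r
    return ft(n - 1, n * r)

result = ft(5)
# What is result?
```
Call trace:
ft(n=5, r=1)
  ft(n=4, r=5)
    ft(n=3, r=20)
      ft(n=2, r=60)
        ft(n=1, r=120)
        -> return 120
      -> return 120
    -> return 120
  -> return 120
-> return 120

Final answer: 120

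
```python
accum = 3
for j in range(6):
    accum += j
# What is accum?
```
Trace:
  accum=3
  accum=3, j=0
  accum=4, j=1
  accum=6, j=2
  accum=9, j=3
  accum=13, j=4
  accum=18, j=5

Final answer: 18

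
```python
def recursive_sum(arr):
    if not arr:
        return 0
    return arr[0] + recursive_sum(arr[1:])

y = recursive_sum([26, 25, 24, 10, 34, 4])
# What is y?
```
Call trace:
recursive_sum(arr=[26, 25, 24, 10, 34, 4])
  recursive_sum(arr=[25, 24, 10, 34, 4])
    recursive_sum(arr=[24, 10, 34, 4])
      recursive_sum(arr=[10, 34, 4])
        recursive_sum(arr=[34, 4])
          recursive_sum(arr=[4])
            recursive_sum(arr=[])
            -> return 0
          -> return 4
        -> return 38
      -> return 48
    -> return 72
  -> return 97
-> return 123

Final answer: 123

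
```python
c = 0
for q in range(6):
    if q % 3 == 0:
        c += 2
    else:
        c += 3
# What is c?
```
Trace:
  c=0
  c=2, q=0
  c=5, q=1
  c=8, q=2
  c=10, q=3
  c=13, q=4
  c=16, q=5

Final answer: 16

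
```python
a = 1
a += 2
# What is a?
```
Trace:
  a=1
  a=3

Final answer: 3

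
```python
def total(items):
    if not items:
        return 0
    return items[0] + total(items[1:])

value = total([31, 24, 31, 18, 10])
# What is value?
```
Call trace:
total(items=[31, 24, 31, 18, 10])
  total(items=[24, 31, 18, 10])
    total(items=[31, 18, 10])
      total(items=[18, 10])
        total(items=[10])
          total(items=[])
          -> return 0
        -> return 10
      -> return 28
    -> return 59
  -> return 83
-> return 114

Final answer: 114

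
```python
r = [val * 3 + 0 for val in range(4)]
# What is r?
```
Trace:
  val=0
  val=1
  val=2
  val=3
  r=[0, 3, 6, 9]

Final answer: [0, 3, 6, 9]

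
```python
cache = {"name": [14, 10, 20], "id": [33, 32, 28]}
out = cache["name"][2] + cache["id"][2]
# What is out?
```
Trace:
  cache={'name': [14, 10, 20], 'id': [33, 32, 28]}
  cache={'name': [14, 10, 20], 'id': [33, 32, 28]}, out=48

Final answer: 48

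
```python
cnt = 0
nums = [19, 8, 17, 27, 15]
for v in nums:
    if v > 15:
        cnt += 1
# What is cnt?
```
Trace:
  cnt=0
  cnt=1, v=19
  cnt=1, v=8
  cnt=2, v=17
  cnt=3, v=27
  cnt=3, v=15

Final answer: 3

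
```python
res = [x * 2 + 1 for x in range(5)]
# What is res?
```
Trace:
  x=0
  x=1
  x=2
  x=3
  x=4
  res=[1, 3, 5, 7, 9]

Final answer: [1, 3, 5, 7, 9]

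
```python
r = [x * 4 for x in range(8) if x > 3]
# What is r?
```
Trace:
  x=0
  x=1
  x=2
  x=3
  x=4
  x=5
  x=6
  x=7
  r=[16, 20, 24, 28]

Final answer: [16, 20, 24, 28]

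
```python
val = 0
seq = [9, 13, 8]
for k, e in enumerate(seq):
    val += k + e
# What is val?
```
Trace:
  val=0
  val=9, k=0, e=9
  val=23, k=1, e=13
  val=33, k=2, e=8

Final answer: 33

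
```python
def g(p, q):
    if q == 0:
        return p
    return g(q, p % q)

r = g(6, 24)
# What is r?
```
Call trace:
g(p=6, q=24)
  g(p=24, q=6)
    g(p=6, q=0)
    -> return 6
  -> return 6
-> return 6

Final answer: 6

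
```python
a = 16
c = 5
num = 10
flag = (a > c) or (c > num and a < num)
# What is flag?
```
Trace:
  a=16
  a=16, c=5
  a=16, c=5, num=10
  a=16, c=5, num=10, flag=True

Final answer: True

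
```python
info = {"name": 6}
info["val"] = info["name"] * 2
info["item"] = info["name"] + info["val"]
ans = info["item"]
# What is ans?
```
Trace:
  info={'name': 6}
  info={'name': 6, 'val': 12}
  info={'name': 6, 'val': 12, 'item': 18}
  info={'name': 6, 'val': 12, 'item': 18}, ans=18

Final answer: 18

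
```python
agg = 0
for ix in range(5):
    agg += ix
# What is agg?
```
Trace:
  agg=0
  agg=0, ix=0
  agg=1, ix=1
  agg=3, ix=2
  agg=6, ix=3
  agg=10, ix=4

Final answer: 10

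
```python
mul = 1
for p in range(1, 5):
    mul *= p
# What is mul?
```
Trace:
  mul=1
  mul=1, p=1
  mul=2, p=2
  mul=6, p=3
  mul=24, p=4

Final answer: 24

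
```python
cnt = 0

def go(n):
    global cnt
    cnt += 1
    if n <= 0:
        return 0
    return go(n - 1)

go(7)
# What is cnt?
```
Call trace:
go(n=7)
  go(n=6)
    go(n=5)
      go(n=4)
        go(n=3)
          go(n=2)
            go(n=1)
              go(n=0)
              -> return 0
            -> return 0
          -> return 0
        -> return 0
      -> return 0
    -> return 0
  -> return 0
-> return 0

cnt is incremented once per call. go is entered once for each n = 7, 6, 5, 4, 3, 2, 1, 0 (the n <= 0 call returns without recursing), i.e. 7 + 1 calls.
cnt = 8

Final answer: 8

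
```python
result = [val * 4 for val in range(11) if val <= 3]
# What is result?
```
Trace:
  val=0
  val=1
  val=2
  val=3
  val=4
  val=5
  val=6
  val=7
  val=8
  val=9
  val=10
  result=[0, 4, 8, 12]

Final answer: [0, 4, 8, 12]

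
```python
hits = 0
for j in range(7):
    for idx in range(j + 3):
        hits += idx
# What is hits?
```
Trace:
  hits=0
  hits=0, j=0, idx=0
  hits=1, j=0, idx=1
  hits=3, j=0, idx=2
  hits=3, j=1, idx=0
  hits=4, j=1, idx=1
  hits=6, j=1, idx=2
  hits=9, j=1, idx=3
  hits=9, j=2, idx=0
  hits=10, j=2, idx=1
  hits=12, j=2, idx=2
  hits=15, j=2, idx=3
  hits=19, j=2, idx=4
  hits=19, j=3, idx=0
  hits=20, j=3, idx=1
  hits=22, j=3, idx=2
  hits=25, j=3, idx=3
  hits=29, j=3, idx=4
  hits=34, j=3, idx=5
  hits=34, j=4, idx=0
  hits=35, j=4, idx=1
  hits=37, j=4, idx=2
  hits=40, j=4, idx=3
  hits=44, j=4, idx=4
  hits=49, j=4, idx=5
  hits=55, j=4, idx=6
  hits=55, j=5, idx=0
  hits=56, j=5, idx=1
  hits=58, j=5, idx=2
  hits=61, j=5, idx=3
  hits=65, j=5, idx=4
  hits=70, j=5, idx=5
  hits=76, j=5, idx=6
  hits=83, j=5, idx=7
  hits=83, j=6, idx=0
  hits=84, j=6, idx=1
  hits=86, j=6, idx=2
  hits=89, j=6, idx=3
  hits=93, j=6, idx=4
  hits=98, j=6, idx=5
  hits=104, j=6, idx=6
  hits=111, j=6, idx=7
  hits=119, j=6, idx=8

Final answer: 119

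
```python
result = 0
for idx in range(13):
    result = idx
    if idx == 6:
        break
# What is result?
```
Trace:
  result=0
  result=0, idx=0
  result=1, idx=1
  result=2, idx=2
  result=3, idx=3
  result=4, idx=4
  result=5, idx=5
  result=6, idx=6

Final answer: 6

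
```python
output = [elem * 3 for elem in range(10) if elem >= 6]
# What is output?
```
Trace:
  elem=0
  elem=1
  elem=2
  elem=3
  elem=4
  elem=5
  elem=6
  elem=7
  elem=8
  elem=9
  output=[18, 21, 24, 27]

Final answer: [18, 21, 24, 27]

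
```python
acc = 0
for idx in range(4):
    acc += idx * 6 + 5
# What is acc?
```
Trace:
  acc=0
  acc=5, idx=0
  acc=16, idx=1
  acc=33, idx=2
  acc=56, idx=3

Final answer: 56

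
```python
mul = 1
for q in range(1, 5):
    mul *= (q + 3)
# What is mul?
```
Trace:
  mul=1
  mul=4, q=1
  mul=20, q=2
  mul=120, q=3
  mul=840, q=4

Final answer: 840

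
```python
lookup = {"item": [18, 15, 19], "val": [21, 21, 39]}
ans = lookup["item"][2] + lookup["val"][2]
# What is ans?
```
Trace:
  lookup={'item': [18, 15, 19], 'val': [21, 21, 39]}
  lookup={'item': [18, 15, 19], 'val': [21, 21, 39]}, ans=58

Final answer: 58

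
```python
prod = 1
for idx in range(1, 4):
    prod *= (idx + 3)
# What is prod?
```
Trace:
  prod=1
  prod=4, idx=1
  prod=20, idx=2
  prod=120, idx=3

Final answer: 120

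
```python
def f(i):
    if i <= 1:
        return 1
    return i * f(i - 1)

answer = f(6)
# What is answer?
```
Call trace:
f(i=6)
  f(i=5)
    f(i=4)
      f(i=3)
        f(i=2)
          f(i=1)
          -> return 1
        -> return 2
      -> return 6
    -> return 24
  -> return 120
-> return 720

Final answer: 720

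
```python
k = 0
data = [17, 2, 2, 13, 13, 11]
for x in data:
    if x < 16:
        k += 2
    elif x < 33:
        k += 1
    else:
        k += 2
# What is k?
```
Trace:
  k=0
  k=1, x=17
  k=3, x=2
  k=5, x=2
  k=7, x=13
  k=9, x=13
  k=11, x=11

Final answer: 11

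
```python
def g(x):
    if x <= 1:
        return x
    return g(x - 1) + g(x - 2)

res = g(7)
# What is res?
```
Call trace (a repeated sub-call is expanded the first time; later identical calls just restate its return value):
g(x=7)
  g(x=6)
    g(x=5)
      g(x=4)
        g(x=3)
          g(x=2)
            g(x=1)
            -> return 1
            g(x=0)
            -> return 0
          -> return 1
          g(x=1)
          -> return 1
        -> return 2
        g(x=2) -> return 1  (same call as traced above)
      -> return 3
      g(x=3) -> return 2  (same call as traced above)
    -> return 5
    g(x=4) -> return 3  (same call as traced above)
  -> return 8
  g(x=5) -> return 5  (same call as traced above)
-> return 13

Final answer: 13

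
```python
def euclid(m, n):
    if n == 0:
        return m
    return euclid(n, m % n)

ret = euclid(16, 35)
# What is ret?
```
Call trace:
euclid(m=16, n=35)
  euclid(m=35, n=16)
    euclid(m=16, n=3)
      euclid(m=3, n=1)
        euclid(m=1, n=0)
        -> return 1
      -> return 1
    -> return 1
  -> return 1
-> return 1

Final answer: 1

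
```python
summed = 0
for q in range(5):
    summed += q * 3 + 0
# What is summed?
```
Trace:
  summed=0
  summed=0, q=0
  summed=3, q=1
  summed=9, q=2
  summed=18, q=3
  summed=30, q=4

Final answer: 30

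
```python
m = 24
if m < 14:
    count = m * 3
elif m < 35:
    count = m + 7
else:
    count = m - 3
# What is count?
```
Trace:
  m=24
  m=24, count=31

Final answer: 31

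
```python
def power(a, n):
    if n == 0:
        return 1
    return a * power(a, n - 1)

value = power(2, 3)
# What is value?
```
Call trace:
power(a=2, n=3)
  power(a=2, n=2)
    power(a=2, n=1)
      power(a=2, n=0)
      -> return 1
    -> return 2
  -> return 4
-> return 8

Final answer: 8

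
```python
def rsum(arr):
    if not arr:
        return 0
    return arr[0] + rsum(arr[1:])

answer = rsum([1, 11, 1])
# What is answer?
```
Call trace:
rsum(arr=[1, 11, 1])
  rsum(arr=[11, 1])
    rsum(arr=[1])
      rsum(arr=[])
      -> return 0
    -> return 1
  -> return 12
-> return 13

Final answer: 13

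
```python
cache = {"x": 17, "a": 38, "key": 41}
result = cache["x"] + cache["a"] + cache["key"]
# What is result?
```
Trace:
  cache={'x': 17, 'a': 38, 'key': 41}
  cache={'x': 17, 'a': 38, 'key': 41}, result=96

Final answer: 96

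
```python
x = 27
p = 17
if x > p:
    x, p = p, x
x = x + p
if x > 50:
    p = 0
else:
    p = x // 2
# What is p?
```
Trace:
  x=27
  x=27, p=17
  x=17, p=27
  x=44, p=27
  x=44, p=22

Final answer: 22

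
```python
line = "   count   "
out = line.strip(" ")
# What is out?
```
Trace:
  line='   count   '
  line='   count   ', out='count'

Final answer: 'count'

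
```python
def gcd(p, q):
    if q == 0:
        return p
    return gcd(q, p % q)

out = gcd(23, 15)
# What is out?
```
Call trace:
gcd(p=23, q=15)
  gcd(p=15, q=8)
    gcd(p=8, q=7)
      gcd(p=7, q=1)
        gcd(p=1, q=0)
        -> return 1
      -> return 1
    -> return 1
  -> return 1
-> return 1

Final answer: 1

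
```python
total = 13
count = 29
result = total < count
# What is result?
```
Trace:
  total=13
  total=13, count=29
  total=13, count=29, result=True

Final answer: True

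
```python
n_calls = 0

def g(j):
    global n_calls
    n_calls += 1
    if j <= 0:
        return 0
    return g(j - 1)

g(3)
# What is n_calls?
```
Call trace:
g(j=3)
  g(j=2)
    g(j=1)
      g(j=0)
      -> return 0
    -> return 0
  -> return 0
-> return 0

n_calls is incremented once per call. g is entered once for each j = 3, 2, 1, 0 (the j <= 0 call returns without recursing), i.e. 3 + 1 calls.
n_calls = 4

Final answer: 4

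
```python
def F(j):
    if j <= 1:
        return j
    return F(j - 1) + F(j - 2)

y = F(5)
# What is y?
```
Call trace (a repeated sub-call is expanded the first time; later identical calls just restate its return value):
F(j=5)
  F(j=4)
    F(j=3)
      F(j=2)
        F(j=1)
        -> return 1
        F(j=0)
        -> return 0
      -> return 1
      F(j=1)
      -> return 1
    -> return 2
    F(j=2) -> return 1  (same call as traced above)
  -> return 3
  F(j=3) -> return 2  (same call as traced above)
-> return 5

Final answer: 5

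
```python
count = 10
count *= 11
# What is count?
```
Trace:
  count=10
  count=110

Final answer: 110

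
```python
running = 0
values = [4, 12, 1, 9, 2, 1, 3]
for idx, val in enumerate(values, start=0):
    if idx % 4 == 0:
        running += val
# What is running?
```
Trace:
  running=0
  running=4, idx=0, val=4
  running=4, idx=1, val=12
  running=4, idx=2, val=1
  running=4, idx=3, val=9
  running=6, idx=4, val=2
  running=6, idx=5, val=1
  running=6, idx=6, val=3

Final answer: 6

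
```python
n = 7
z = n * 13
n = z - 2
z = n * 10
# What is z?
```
Trace:
  n=7
  n=7, z=91
  n=89, z=91
  n=89, z=890

Final answer: 890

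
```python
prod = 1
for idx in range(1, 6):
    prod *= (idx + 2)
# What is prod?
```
Trace:
  prod=1
  prod=3, idx=1
  prod=12, idx=2
  prod=60, idx=3
  prod=360, idx=4
  prod=2520, idx=5

Final answer: 2520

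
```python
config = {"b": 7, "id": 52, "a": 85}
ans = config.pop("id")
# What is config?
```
Trace:
  config={'b': 7, 'id': 52, 'a': 85}
  config={'b': 7, 'a': 85}, ans=52

Final answer: {'b': 7, 'a': 85}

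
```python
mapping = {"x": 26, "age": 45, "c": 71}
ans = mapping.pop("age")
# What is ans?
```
Trace:
  mapping={'x': 26, 'age': 45, 'c': 71}
  mapping={'x': 26, 'c': 71}, ans=45

Final answer: 45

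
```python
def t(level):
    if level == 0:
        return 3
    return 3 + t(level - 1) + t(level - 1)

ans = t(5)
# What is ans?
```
Call trace (a repeated sub-call is expanded the first time; later identical calls just restate its return value):
t(level=5)
  t(level=4)
    t(level=3)
      t(level=2)
        t(level=1)
          t(level=0)
          -> return 3
          t(level=0)
          -> return 3
        -> return 9
        t(level=1) -> return 9  (same call as traced above)
      -> return 21
      t(level=2) -> return 21  (same call as traced above)
    -> return 45
    t(level=3) -> return 45  (same call as traced above)
  -> return 93
  t(level=4) -> return 93  (same call as traced above)
-> return 189

Final answer: 189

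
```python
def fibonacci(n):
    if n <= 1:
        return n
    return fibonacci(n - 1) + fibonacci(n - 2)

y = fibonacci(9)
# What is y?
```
Call trace (a repeated sub-call is expanded the first time; later identical calls just restate its return value):
fibonacci(n=9)
  fibonacci(n=8)
    fibonacci(n=7)
      fibonacci(n=6)
        fibonacci(n=5)
          fibonacci(n=4)
            fibonacci(n=3)
              fibonacci(n=2)
                fibonacci(n=1)
                -> return 1
                fibonacci(n=0)
                -> return 0
              -> return 1
              fibonacci(n=1)
              -> return 1
            -> return 2
            fibonacci(n=2) -> return 1  (same call as traced above)
          -> return 3
          fibonacci(n=3) -> return 2  (same call as traced above)
        -> return 5
        fibonacci(n=4) -> return 3  (same call as traced above)
      -> return 8
      fibonacci(n=5) -> return 5  (same call as traced above)
    -> return 13
    fibonacci(n=6) -> return 8  (same call as traced above)
  -> return 21
  fibonacci(n=7) -> return 13  (same call as traced above)
-> return 34

Final answer: 34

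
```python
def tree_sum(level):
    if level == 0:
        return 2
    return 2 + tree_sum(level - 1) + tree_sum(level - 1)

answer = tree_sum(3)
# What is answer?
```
Call trace (a repeated sub-call is expanded the first time; later identical calls just restate its return value):
tree_sum(level=3)
  tree_sum(level=2)
    tree_sum(level=1)
      tree_sum(level=0)
      -> return 2
      tree_sum(level=0)
      -> return 2
    -> return 6
    tree_sum(level=1) -> return 6  (same call as traced above)
  -> return 14
  tree_sum(level=2) -> return 14  (same call as traced above)
-> return 30

Final answer: 30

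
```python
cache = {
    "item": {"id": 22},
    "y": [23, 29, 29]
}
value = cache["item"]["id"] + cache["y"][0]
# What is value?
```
Trace:
  cache={'item': {'id': 22}, 'y': [23, 29, 29]}
  cache={'item': {'id': 22}, 'y': [23, 29, 29]}, value=45

Final answer: 45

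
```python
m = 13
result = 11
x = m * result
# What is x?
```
Trace:
  m=13
  m=13, result=11
  m=13, result=11, x=143

Final answer: 143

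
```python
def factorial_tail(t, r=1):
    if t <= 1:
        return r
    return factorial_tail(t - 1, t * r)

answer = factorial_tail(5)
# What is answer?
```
Call trace:
factorial_tail(t=5, r=1)
  factorial_tail(t=4, r=5)
    factorial_tail(t=3, r=20)
      factorial_tail(t=2, r=60)
        factorial_tail(t=1, r=120)
        -> return 120
      -> return 120
    -> return 120
  -> return 120
-> return 120

Final answer: 120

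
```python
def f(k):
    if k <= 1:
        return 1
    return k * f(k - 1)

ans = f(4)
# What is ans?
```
Call trace:
f(k=4)
  f(k=3)
    f(k=2)
      f(k=1)
      -> return 1
    -> return 2
  -> return 6
-> return 24

Final answer: 24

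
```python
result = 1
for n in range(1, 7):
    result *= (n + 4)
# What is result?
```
Trace:
  result=1
  result=5, n=1
  result=30, n=2
  result=210, n=3
  result=1680, n=4
  result=15120, n=5
  result=151200, n=6

Final answer: 151200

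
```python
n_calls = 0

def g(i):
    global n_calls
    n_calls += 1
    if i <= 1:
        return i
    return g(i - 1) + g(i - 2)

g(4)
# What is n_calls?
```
Call trace (a repeated sub-call is expanded the first time; later identical calls just restate its return value):
g(i=4)
  g(i=3)
    g(i=2)
      g(i=1)
      -> return 1
      g(i=0)
      -> return 0
    -> return 1
    g(i=1)
    -> return 1
  -> return 2
  g(i=2) -> return 1  (same call as traced above)
-> return 3

n_calls is incremented once per call, so count the calls in each subtree. Let C(i) = number of calls made by g(i).
C(0) = C(1) = 1 (base case, no recursion); C(i) = 1 + C(i - 1) + C(i - 2) otherwise.
C(2) = 1 + C(1) + C(0) = 1 + 1 + 1 = 3
C(3) = 1 + C(2) + C(1) = 1 + 3 + 1 = 5
C(4) = 1 + C(3) + C(2) = 1 + 5 + 3 = 9
n_calls = C(4) = 9

Final answer: 9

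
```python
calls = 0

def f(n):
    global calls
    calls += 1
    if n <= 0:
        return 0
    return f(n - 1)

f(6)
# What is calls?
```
Call trace:
f(n=6)
  f(n=5)
    f(n=4)
      f(n=3)
        f(n=2)
          f(n=1)
            f(n=0)
            -> return 0
          -> return 0
        -> return 0
      -> return 0
    -> return 0
  -> return 0
-> return 0

calls is incremented once per call. f is entered once for each n = 6, 5, 4, 3, 2, 1, 0 (the n <= 0 call returns without recursing), i.e. 6 + 1 calls.
calls = 7

Final answer: 7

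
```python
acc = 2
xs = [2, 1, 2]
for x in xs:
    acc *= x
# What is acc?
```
Trace:
  acc=2
  acc=4, x=2
  acc=4, x=1
  acc=8, x=2

Final answer: 8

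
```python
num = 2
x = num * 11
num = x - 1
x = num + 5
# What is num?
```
Trace:
  num=2
  num=2, x=22
  num=21, x=22
  num=21, x=26

Final answer: 21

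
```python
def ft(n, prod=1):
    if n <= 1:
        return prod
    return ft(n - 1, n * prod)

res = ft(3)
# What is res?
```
Call trace:
ft(n=3, prod=1)
  ft(n=2, prod=3)
    ft(n=1, prod=6)
    -> return 6
  -> return 6
-> return 6

Final answer: 6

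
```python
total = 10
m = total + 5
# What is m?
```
Trace:
  total=10
  total=10, m=15

Final answer: 15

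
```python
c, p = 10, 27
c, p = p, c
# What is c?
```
Trace:
  c=10, p=27
  c=27, p=10

Final answer: 27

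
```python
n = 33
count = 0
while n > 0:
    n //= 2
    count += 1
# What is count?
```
Trace:
  n=33
  n=33, count=0
  n=16, count=1
  n=8, count=2
  n=4, count=3
  n=2, count=4
  n=1, count=5
  n=0, count=6

Final answer: 6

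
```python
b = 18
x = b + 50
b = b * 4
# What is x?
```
Trace:
  b=18
  b=18, x=68
  b=72, x=68

Final answer: 68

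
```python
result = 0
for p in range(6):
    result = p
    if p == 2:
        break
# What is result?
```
Trace:
  result=0
  result=0, p=0
  result=1, p=1
  result=2, p=2

Final answer: 2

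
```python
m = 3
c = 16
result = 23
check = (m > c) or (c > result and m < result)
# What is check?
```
Trace:
  m=3
  m=3, c=16
  m=3, c=16, result=23
  m=3, c=16, result=23, check=False

Final answer: False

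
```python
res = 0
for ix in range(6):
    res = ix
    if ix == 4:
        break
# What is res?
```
Trace:
  res=0
  res=0, ix=0
  res=1, ix=1
  res=2, ix=2
  res=3, ix=3
  res=4, ix=4

Final answer: 4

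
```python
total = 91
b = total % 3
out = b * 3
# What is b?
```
Trace:
  total=91
  total=91, b=1
  total=91, b=1, out=3

Final answer: 1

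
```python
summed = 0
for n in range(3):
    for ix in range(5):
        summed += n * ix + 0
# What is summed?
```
Trace:
  summed=0
  summed=0, n=0, ix=0
  summed=0, n=0, ix=1
  summed=0, n=0, ix=2
  summed=0, n=0, ix=3
  summed=0, n=0, ix=4
  summed=0, n=1, ix=0
  summed=1, n=1, ix=1
  summed=3, n=1, ix=2
  summed=6, n=1, ix=3
  summed=10, n=1, ix=4
  summed=10, n=2, ix=0
  summed=12, n=2, ix=1
  summed=16, n=2, ix=2
  summed=22, n=2, ix=3
  summed=30, n=2, ix=4

Final answer: 30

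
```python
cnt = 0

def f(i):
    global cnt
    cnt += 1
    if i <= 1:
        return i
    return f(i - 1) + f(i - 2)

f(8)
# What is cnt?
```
Call trace (a repeated sub-call is expanded the first time; later identical calls just restate its return value):
f(i=8)
  f(i=7)
    f(i=6)
      f(i=5)
        f(i=4)
          f(i=3)
            f(i=2)
              f(i=1)
              -> return 1
              f(i=0)
              -> return 0
            -> return 1
            f(i=1)
            -> return 1
          -> return 2
          f(i=2) -> return 1  (same call as traced above)
        -> return 3
        f(i=3) -> return 2  (same call as traced above)
      -> return 5
      f(i=4) -> return 3  (same call as traced above)
    -> return 8
    f(i=5) -> return 5  (same call as traced above)
  -> return 13
  f(i=6) -> return 8  (same call as traced above)
-> return 21

cnt is incremented once per call, so count the calls in each subtree. Let C(i) = number of calls made by f(i).
C(0) = C(1) = 1 (base case, no recursion); C(i) = 1 + C(i - 1) + C(i - 2) otherwise.
C(2) = 1 + C(1) + C(0) = 1 + 1 + 1 = 3
C(3) = 1 + C(2) + C(1) = 1 + 3 + 1 = 5
C(4) = 1 + C(3) + C(2) = 1 + 5 + 3 = 9
C(5) = 1 + C(4) + C(3) = 1 + 9 + 5 = 15
C(6) = 1 + C(5) + C(4) = 1 + 15 + 9 = 25
C(7) = 1 + C(6) + C(5) = 1 + 25 + 15 = 41
C(8) = 1 + C(7) + C(6) = 1 + 41 + 25 = 67
cnt = C(8) = 67

Final answer: 67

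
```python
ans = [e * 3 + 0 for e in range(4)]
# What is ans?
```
Trace:
  e=0
  e=1
  e=2
  e=3
  ans=[0, 3, 6, 9]

Final answer: [0, 3, 6, 9]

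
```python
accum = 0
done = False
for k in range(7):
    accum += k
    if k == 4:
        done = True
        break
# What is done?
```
Trace:
  accum=0
  accum=0, done=False
  accum=0, done=False, k=0
  accum=1, done=False, k=1
  accum=3, done=False, k=2
  accum=6, done=False, k=3
  accum=10, done=True, k=4

Final answer: True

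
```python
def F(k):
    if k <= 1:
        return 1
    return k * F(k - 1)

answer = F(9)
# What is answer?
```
Call trace:
F(k=9)
  F(k=8)
    F(k=7)
      F(k=6)
        F(k=5)
          F(k=4)
            F(k=3)
              F(k=2)
                F(k=1)
                -> return 1
              -> return 2
            -> return 6
          -> return 24
        -> return 120
      -> return 720
    -> return 5040
  -> return 40320
-> return 362880

Final answer: 362880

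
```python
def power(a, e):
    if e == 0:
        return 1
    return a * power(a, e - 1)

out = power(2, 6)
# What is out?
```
Call trace:
power(a=2, e=6)
  power(a=2, e=5)
    power(a=2, e=4)
      power(a=2, e=3)
        power(a=2, e=2)
          power(a=2, e=1)
            power(a=2, e=0)
            -> return 1
          -> return 2
        -> return 4
      -> return 8
    -> return 16
  -> return 32
-> return 64

Final answer: 64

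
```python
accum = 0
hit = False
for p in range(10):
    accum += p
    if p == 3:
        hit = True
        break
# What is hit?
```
Trace:
  accum=0
  accum=0, hit=False
  accum=0, hit=False, p=0
  accum=1, hit=False, p=1
  accum=3, hit=False, p=2
  accum=6, hit=True, p=3

Final answer: True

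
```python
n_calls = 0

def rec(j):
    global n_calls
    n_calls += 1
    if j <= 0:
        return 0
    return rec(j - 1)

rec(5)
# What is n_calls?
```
Call trace:
rec(j=5)
  rec(j=4)
    rec(j=3)
      rec(j=2)
        rec(j=1)
          rec(j=0)
          -> return 0
        -> return 0
      -> return 0
    -> return 0
  -> return 0
-> return 0

n_calls is incremented once per call. rec is entered once for each j = 5, 4, 3, 2, 1, 0 (the j <= 0 call returns without recursing), i.e. 5 + 1 calls.
n_calls = 6

Final answer: 6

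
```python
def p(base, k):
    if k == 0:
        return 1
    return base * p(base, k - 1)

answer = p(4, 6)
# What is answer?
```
Call trace:
p(base=4, k=6)
  p(base=4, k=5)
    p(base=4, k=4)
      p(base=4, k=3)
        p(base=4, k=2)
          p(base=4, k=1)
            p(base=4, k=0)
            -> return 1
          -> return 4
        -> return 16
      -> return 64
    -> return 256
  -> return 1024
-> return 4096

Final answer: 4096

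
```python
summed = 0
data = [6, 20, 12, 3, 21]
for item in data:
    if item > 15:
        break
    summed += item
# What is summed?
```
Trace:
  summed=0
  summed=6, item=6
  summed=6, item=20

Final answer: 6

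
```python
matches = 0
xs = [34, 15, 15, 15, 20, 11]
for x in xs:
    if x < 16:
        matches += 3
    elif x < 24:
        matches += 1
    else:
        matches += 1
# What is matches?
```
Trace:
  matches=0
  matches=1, x=34
  matches=4, x=15
  matches=7, x=15
  matches=10, x=15
  matches=11, x=20
  matches=14, x=11

Final answer: 14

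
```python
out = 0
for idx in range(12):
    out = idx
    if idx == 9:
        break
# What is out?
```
Trace:
  out=0
  out=0, idx=0
  out=1, idx=1
  out=2, idx=2
  out=3, idx=3
  out=4, idx=4
  out=5, idx=5
  out=6, idx=6
  out=7, idx=7
  out=8, idx=8
  out=9, idx=9

Final answer: 9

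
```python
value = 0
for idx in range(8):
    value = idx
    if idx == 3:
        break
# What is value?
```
Trace:
  value=0
  value=0, idx=0
  value=1, idx=1
  value=2, idx=2
  value=3, idx=3

Final answer: 3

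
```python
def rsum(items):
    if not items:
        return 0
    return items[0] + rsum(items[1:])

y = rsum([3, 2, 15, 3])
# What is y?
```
Call trace:
rsum(items=[3, 2, 15, 3])
  rsum(items=[2, 15, 3])
    rsum(items=[15, 3])
      rsum(items=[3])
        rsum(items=[])
        -> return 0
      -> return 3
    -> return 18
  -> return 20
-> return 23

Final answer: 23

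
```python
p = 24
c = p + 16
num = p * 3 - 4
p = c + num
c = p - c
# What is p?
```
Trace:
  p=24
  p=24, c=40
  p=24, c=40, num=68
  p=108, c=40, num=68
  p=108, c=68, num=68

Final answer: 108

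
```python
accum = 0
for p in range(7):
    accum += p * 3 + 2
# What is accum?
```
Trace:
  accum=0
  accum=2, p=0
  accum=7, p=1
  accum=15, p=2
  accum=26, p=3
  accum=40, p=4
  accum=57, p=5
  accum=77, p=6

Final answer: 77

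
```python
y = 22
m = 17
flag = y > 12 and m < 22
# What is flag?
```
Trace:
  y=22
  y=22, m=17
  y=22, m=17, flag=True

Final answer: True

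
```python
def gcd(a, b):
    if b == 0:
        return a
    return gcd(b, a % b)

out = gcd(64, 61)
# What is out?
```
Call trace:
gcd(a=64, b=61)
  gcd(a=61, b=3)
    gcd(a=3, b=1)
      gcd(a=1, b=0)
      -> return 1
    -> return 1
  -> return 1
-> return 1

Final answer: 1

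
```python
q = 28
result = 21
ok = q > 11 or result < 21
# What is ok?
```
Trace:
  q=28
  q=28, result=21
  q=28, result=21, ok=True

Final answer: True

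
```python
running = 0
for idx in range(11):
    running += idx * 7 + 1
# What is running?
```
Trace:
  running=0
  running=1, idx=0
  running=9, idx=1
  running=24, idx=2
  running=46, idx=3
  running=75, idx=4
  running=111, idx=5
  running=154, idx=6
  running=204, idx=7
  running=261, idx=8
  running=325, idx=9
  running=396, idx=10

Final answer: 396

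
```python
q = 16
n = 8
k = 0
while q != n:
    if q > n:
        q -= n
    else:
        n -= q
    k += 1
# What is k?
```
Trace:
  q=16
  q=16, n=8
  q=16, n=8, k=0
  q=8, n=8, k=1

Final answer: 1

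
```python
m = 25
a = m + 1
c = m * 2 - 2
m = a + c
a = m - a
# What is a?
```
Trace:
  m=25
  m=25, a=26
  m=25, a=26, c=48
  m=74, a=26, c=48
  m=74, a=48, c=48

Final answer: 48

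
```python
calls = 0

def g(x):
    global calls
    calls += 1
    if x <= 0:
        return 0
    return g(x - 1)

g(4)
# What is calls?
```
Call trace:
g(x=4)
  g(x=3)
    g(x=2)
      g(x=1)
        g(x=0)
        -> return 0
      -> return 0
    -> return 0
  -> return 0
-> return 0

calls is incremented once per call. g is entered once for each x = 4, 3, 2, 1, 0 (the x <= 0 call returns without recursing), i.e. 4 + 1 calls.
calls = 5

Final answer: 5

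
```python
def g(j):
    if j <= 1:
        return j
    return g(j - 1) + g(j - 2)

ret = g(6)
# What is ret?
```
Call trace (a repeated sub-call is expanded the first time; later identical calls just restate its return value):
g(j=6)
  g(j=5)
    g(j=4)
      g(j=3)
        g(j=2)
          g(j=1)
          -> return 1
          g(j=0)
          -> return 0
        -> return 1
        g(j=1)
        -> return 1
      -> return 2
      g(j=2) -> return 1  (same call as traced above)
    -> return 3
    g(j=3) -> return 2  (same call as traced above)
  -> return 5
  g(j=4) -> return 3  (same call as traced above)
-> return 8

Final answer: 8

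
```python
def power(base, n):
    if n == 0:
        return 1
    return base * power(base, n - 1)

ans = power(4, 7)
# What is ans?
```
Call trace:
power(base=4, n=7)
  power(base=4, n=6)
    power(base=4, n=5)
      power(base=4, n=4)
        power(base=4, n=3)
          power(base=4, n=2)
            power(base=4, n=1)
              power(base=4, n=0)
              -> return 1
            -> return 4
          -> return 16
        -> return 64
      -> return 256
    -> return 1024
  -> return 4096
-> return 16384

Final answer: 16384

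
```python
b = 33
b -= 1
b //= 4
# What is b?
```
Trace:
  b=33
  b=32
  b=8

Final answer: 8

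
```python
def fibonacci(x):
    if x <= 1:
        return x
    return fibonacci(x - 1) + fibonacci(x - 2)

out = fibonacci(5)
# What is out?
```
Call trace (a repeated sub-call is expanded the first time; later identical calls just restate its return value):
fibonacci(x=5)
  fibonacci(x=4)
    fibonacci(x=3)
      fibonacci(x=2)
        fibonacci(x=1)
        -> return 1
        fibonacci(x=0)
        -> return 0
      -> return 1
      fibonacci(x=1)
      -> return 1
    -> return 2
    fibonacci(x=2) -> return 1  (same call as traced above)
  -> return 3
  fibonacci(x=3) -> return 2  (same call as traced above)
-> return 5

Final answer: 5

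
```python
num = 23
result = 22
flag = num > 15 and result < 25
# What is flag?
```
Trace:
  num=23
  num=23, result=22
  num=23, result=22, flag=True

Final answer: True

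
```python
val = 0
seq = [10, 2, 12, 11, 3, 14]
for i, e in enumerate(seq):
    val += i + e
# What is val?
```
Trace:
  val=0
  val=10, i=0, e=10
  val=13, i=1, e=2
  val=27, i=2, e=12
  val=41, i=3, e=11
  val=48, i=4, e=3
  val=67, i=5, e=14

Final answer: 67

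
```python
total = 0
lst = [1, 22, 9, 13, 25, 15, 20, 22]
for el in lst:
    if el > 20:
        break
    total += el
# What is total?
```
Trace:
  total=0
  total=1, el=1
  total=1, el=22

Final answer: 1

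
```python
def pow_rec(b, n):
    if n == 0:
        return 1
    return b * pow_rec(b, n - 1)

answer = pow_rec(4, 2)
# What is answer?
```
Call trace:
pow_rec(b=4, n=2)
  pow_rec(b=4, n=1)
    pow_rec(b=4, n=0)
    -> return 1
  -> return 4
-> return 16

Final answer: 16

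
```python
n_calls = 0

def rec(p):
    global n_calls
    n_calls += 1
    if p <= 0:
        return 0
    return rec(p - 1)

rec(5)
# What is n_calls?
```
Call trace:
rec(p=5)
  rec(p=4)
    rec(p=3)
      rec(p=2)
        rec(p=1)
          rec(p=0)
          -> return 0
        -> return 0
      -> return 0
    -> return 0
  -> return 0
-> return 0

n_calls is incremented once per call. rec is entered once for each p = 5, 4, 3, 2, 1, 0 (the p <= 0 call returns without recursing), i.e. 5 + 1 calls.
n_calls = 6

Final answer: 6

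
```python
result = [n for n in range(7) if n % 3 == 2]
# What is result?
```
Trace:
  n=0
  n=1
  n=2
  n=3
  n=4
  n=5
  n=6
  result=[2, 5]

Final answer: [2, 5]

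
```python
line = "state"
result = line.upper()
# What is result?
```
Trace:
  line='state'
  line='state', result='STATE'

Final answer: 'STATE'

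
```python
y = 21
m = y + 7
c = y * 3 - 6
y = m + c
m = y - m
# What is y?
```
Trace:
  y=21
  y=21, m=28
  y=21, m=28, c=57
  y=85, m=28, c=57
  y=85, m=57, c=57

Final answer: 85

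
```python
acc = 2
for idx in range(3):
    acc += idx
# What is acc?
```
Trace:
  acc=2
  acc=2, idx=0
  acc=3, idx=1
  acc=5, idx=2

Final answer: 5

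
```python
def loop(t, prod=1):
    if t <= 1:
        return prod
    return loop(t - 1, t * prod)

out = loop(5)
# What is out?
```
Call trace:
loop(t=5, prod=1)
  loop(t=4, prod=5)
    loop(t=3, prod=20)
      loop(t=2, prod=60)
        loop(t=1, prod=120)
        -> return 120
      -> return 120
    -> return 120
  -> return 120
-> return 120

Final answer: 120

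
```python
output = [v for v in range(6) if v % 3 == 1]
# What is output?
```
Trace:
  v=0
  v=1
  v=2
  v=3
  v=4
  v=5
  output=[1, 4]

Final answer: [1, 4]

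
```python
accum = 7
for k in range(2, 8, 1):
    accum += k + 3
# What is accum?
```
Trace:
  accum=7
  accum=12, k=2
  accum=18, k=3
  accum=25, k=4
  accum=33, k=5
  accum=42, k=6
  accum=52, k=7

Final answer: 52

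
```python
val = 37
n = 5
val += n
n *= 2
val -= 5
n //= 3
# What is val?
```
Trace:
  val=37
  val=37, n=5
  val=42, n=5
  val=42, n=10
  val=37, n=10
  val=37, n=3

Final answer: 37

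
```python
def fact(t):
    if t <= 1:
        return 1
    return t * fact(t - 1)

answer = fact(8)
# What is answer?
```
Call trace:
fact(t=8)
  fact(t=7)
    fact(t=6)
      fact(t=5)
        fact(t=4)
          fact(t=3)
            fact(t=2)
              fact(t=1)
              -> return 1
            -> return 2
          -> return 6
        -> return 24
      -> return 120
    -> return 720
  -> return 5040
-> return 40320

Final answer: 40320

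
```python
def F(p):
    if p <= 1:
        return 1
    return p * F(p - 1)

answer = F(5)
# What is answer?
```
Call trace:
F(p=5)
  F(p=4)
    F(p=3)
      F(p=2)
        F(p=1)
        -> return 1
      -> return 2
    -> return 6
  -> return 24
-> return 120

Final answer: 120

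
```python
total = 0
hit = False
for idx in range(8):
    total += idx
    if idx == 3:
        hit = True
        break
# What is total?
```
Trace:
  total=0
  total=0, hit=False
  total=0, hit=False, idx=0
  total=1, hit=False, idx=1
  total=3, hit=False, idx=2
  total=6, hit=True, idx=3

Final answer: 6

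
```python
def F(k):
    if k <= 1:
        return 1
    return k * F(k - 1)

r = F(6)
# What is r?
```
Call trace:
F(k=6)
  F(k=5)
    F(k=4)
      F(k=3)
        F(k=2)
          F(k=1)
          -> return 1
        -> return 2
      -> return 6
    -> return 24
  -> return 120
-> return 720

Final answer: 720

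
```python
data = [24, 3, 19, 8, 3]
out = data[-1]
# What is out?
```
Trace:
  data=[24, 3, 19, 8, 3]
  data=[24, 3, 19, 8, 3], out=3

Final answer: 3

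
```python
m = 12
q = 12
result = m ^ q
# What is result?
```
Trace:
  m=12
  m=12, q=12
  m=12, q=12, result=0

Final answer: 0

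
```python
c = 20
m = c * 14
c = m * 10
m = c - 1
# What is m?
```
Trace:
  c=20
  c=20, m=280
  c=2800, m=280
  c=2800, m=2799

Final answer: 2799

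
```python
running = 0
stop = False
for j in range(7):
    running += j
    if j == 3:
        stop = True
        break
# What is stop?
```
Trace:
  running=0
  running=0, stop=False
  running=0, stop=False, j=0
  running=1, stop=False, j=1
  running=3, stop=False, j=2
  running=6, stop=True, j=3

Final answer: True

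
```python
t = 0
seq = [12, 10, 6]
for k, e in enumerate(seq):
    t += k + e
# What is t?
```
Trace:
  t=0
  t=12, k=0, e=12
  t=23, k=1, e=10
  t=31, k=2, e=6

Final answer: 31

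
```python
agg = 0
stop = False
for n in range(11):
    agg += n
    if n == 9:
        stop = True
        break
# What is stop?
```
Trace:
  agg=0
  agg=0, stop=False
  agg=0, stop=False, n=0
  agg=1, stop=False, n=1
  agg=3, stop=False, n=2
  agg=6, stop=False, n=3
  agg=10, stop=False, n=4
  agg=15, stop=False, n=5
  agg=21, stop=False, n=6
  agg=28, stop=False, n=7
  agg=36, stop=False, n=8
  agg=45, stop=True, n=9

Final answer: True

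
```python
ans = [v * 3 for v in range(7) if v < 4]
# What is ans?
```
Trace:
  v=0
  v=1
  v=2
  v=3
  v=4
  v=5
  v=6
  ans=[0, 3, 6, 9]

Final answer: [0, 3, 6, 9]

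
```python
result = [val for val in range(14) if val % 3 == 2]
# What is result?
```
Trace:
  val=0
  val=1
  val=2
  val=3
  val=4
  val=5
  val=6
  val=7
  val=8
  val=9
  val=10
  val=11
  val=12
  val=13
  result=[2, 5, 8, 11]

Final answer: [2, 5, 8, 11]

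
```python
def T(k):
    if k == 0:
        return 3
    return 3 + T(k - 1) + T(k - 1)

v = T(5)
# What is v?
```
Call trace (a repeated sub-call is expanded the first time; later identical calls just restate its return value):
T(k=5)
  T(k=4)
    T(k=3)
      T(k=2)
        T(k=1)
          T(k=0)
          -> return 3
          T(k=0)
          -> return 3
        -> return 9
        T(k=1) -> return 9  (same call as traced above)
      -> return 21
      T(k=2) -> return 21  (same call as traced above)
    -> return 45
    T(k=3) -> return 45  (same call as traced above)
  -> return 93
  T(k=4) -> return 93  (same call as traced above)
-> return 189

Final answer: 189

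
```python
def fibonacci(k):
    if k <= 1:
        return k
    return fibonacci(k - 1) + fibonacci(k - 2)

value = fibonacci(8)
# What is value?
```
Call trace (a repeated sub-call is expanded the first time; later identical calls just restate its return value):
fibonacci(k=8)
  fibonacci(k=7)
    fibonacci(k=6)
      fibonacci(k=5)
        fibonacci(k=4)
          fibonacci(k=3)
            fibonacci(k=2)
              fibonacci(k=1)
              -> return 1
              fibonacci(k=0)
              -> return 0
            -> return 1
            fibonacci(k=1)
            -> return 1
          -> return 2
          fibonacci(k=2) -> return 1  (same call as traced above)
        -> return 3
        fibonacci(k=3) -> return 2  (same call as traced above)
      -> return 5
      fibonacci(k=4) -> return 3  (same call as traced above)
    -> return 8
    fibonacci(k=5) -> return 5  (same call as traced above)
  -> return 13
  fibonacci(k=6) -> return 8  (same call as traced above)
-> return 21

Final answer: 21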